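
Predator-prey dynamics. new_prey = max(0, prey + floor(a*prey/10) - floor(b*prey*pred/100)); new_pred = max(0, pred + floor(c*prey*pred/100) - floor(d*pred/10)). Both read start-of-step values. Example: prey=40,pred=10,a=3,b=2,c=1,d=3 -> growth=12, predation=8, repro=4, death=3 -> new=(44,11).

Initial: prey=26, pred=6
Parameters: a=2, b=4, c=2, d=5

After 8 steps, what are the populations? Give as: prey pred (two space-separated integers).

Step 1: prey: 26+5-6=25; pred: 6+3-3=6
Step 2: prey: 25+5-6=24; pred: 6+3-3=6
Step 3: prey: 24+4-5=23; pred: 6+2-3=5
Step 4: prey: 23+4-4=23; pred: 5+2-2=5
Step 5: prey: 23+4-4=23; pred: 5+2-2=5
Step 6: prey: 23+4-4=23; pred: 5+2-2=5
Step 7: prey: 23+4-4=23; pred: 5+2-2=5
Step 8: prey: 23+4-4=23; pred: 5+2-2=5

Answer: 23 5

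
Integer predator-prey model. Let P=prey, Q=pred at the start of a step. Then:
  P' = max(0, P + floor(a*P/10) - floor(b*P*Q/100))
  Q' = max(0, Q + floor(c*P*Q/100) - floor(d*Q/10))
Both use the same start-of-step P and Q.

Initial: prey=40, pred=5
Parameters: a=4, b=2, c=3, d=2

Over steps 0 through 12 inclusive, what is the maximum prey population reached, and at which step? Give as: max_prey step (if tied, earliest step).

Step 1: prey: 40+16-4=52; pred: 5+6-1=10
Step 2: prey: 52+20-10=62; pred: 10+15-2=23
Step 3: prey: 62+24-28=58; pred: 23+42-4=61
Step 4: prey: 58+23-70=11; pred: 61+106-12=155
Step 5: prey: 11+4-34=0; pred: 155+51-31=175
Step 6: prey: 0+0-0=0; pred: 175+0-35=140
Step 7: prey: 0+0-0=0; pred: 140+0-28=112
Step 8: prey: 0+0-0=0; pred: 112+0-22=90
Step 9: prey: 0+0-0=0; pred: 90+0-18=72
Step 10: prey: 0+0-0=0; pred: 72+0-14=58
Step 11: prey: 0+0-0=0; pred: 58+0-11=47
Step 12: prey: 0+0-0=0; pred: 47+0-9=38
Max prey = 62 at step 2

Answer: 62 2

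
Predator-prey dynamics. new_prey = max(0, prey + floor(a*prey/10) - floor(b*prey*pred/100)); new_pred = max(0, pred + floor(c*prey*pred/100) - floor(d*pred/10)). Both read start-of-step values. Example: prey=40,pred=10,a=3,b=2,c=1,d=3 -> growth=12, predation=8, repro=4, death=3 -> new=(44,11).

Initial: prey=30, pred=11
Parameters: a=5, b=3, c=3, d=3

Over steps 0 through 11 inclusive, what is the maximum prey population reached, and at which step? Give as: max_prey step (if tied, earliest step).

Step 1: prey: 30+15-9=36; pred: 11+9-3=17
Step 2: prey: 36+18-18=36; pred: 17+18-5=30
Step 3: prey: 36+18-32=22; pred: 30+32-9=53
Step 4: prey: 22+11-34=0; pred: 53+34-15=72
Step 5: prey: 0+0-0=0; pred: 72+0-21=51
Step 6: prey: 0+0-0=0; pred: 51+0-15=36
Step 7: prey: 0+0-0=0; pred: 36+0-10=26
Step 8: prey: 0+0-0=0; pred: 26+0-7=19
Step 9: prey: 0+0-0=0; pred: 19+0-5=14
Step 10: prey: 0+0-0=0; pred: 14+0-4=10
Step 11: prey: 0+0-0=0; pred: 10+0-3=7
Max prey = 36 at step 1

Answer: 36 1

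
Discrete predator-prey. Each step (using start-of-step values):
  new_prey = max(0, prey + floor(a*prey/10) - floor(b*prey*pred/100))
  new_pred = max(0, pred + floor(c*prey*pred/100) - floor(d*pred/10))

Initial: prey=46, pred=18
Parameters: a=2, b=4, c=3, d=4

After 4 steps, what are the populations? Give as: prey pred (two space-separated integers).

Answer: 0 17

Derivation:
Step 1: prey: 46+9-33=22; pred: 18+24-7=35
Step 2: prey: 22+4-30=0; pred: 35+23-14=44
Step 3: prey: 0+0-0=0; pred: 44+0-17=27
Step 4: prey: 0+0-0=0; pred: 27+0-10=17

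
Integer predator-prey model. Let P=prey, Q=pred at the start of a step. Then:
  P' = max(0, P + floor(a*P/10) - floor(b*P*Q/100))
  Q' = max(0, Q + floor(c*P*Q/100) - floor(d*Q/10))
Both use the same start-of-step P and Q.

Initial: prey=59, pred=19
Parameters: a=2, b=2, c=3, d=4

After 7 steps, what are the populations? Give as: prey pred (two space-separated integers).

Step 1: prey: 59+11-22=48; pred: 19+33-7=45
Step 2: prey: 48+9-43=14; pred: 45+64-18=91
Step 3: prey: 14+2-25=0; pred: 91+38-36=93
Step 4: prey: 0+0-0=0; pred: 93+0-37=56
Step 5: prey: 0+0-0=0; pred: 56+0-22=34
Step 6: prey: 0+0-0=0; pred: 34+0-13=21
Step 7: prey: 0+0-0=0; pred: 21+0-8=13

Answer: 0 13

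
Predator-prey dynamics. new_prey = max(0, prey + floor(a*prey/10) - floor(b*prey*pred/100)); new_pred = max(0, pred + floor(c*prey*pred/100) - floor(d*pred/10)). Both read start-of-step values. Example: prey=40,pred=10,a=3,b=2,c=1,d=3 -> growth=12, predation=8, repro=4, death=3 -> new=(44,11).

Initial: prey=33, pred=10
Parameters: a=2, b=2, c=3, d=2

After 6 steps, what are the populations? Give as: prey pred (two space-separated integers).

Answer: 0 48

Derivation:
Step 1: prey: 33+6-6=33; pred: 10+9-2=17
Step 2: prey: 33+6-11=28; pred: 17+16-3=30
Step 3: prey: 28+5-16=17; pred: 30+25-6=49
Step 4: prey: 17+3-16=4; pred: 49+24-9=64
Step 5: prey: 4+0-5=0; pred: 64+7-12=59
Step 6: prey: 0+0-0=0; pred: 59+0-11=48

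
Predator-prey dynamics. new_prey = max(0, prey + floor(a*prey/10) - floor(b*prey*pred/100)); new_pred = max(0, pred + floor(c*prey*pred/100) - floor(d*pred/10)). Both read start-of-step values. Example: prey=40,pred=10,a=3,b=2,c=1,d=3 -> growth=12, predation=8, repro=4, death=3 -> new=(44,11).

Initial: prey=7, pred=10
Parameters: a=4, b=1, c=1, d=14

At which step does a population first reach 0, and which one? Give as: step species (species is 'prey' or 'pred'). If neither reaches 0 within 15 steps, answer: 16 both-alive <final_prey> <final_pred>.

Answer: 1 pred

Derivation:
Step 1: prey: 7+2-0=9; pred: 10+0-14=0
First extinction: pred at step 1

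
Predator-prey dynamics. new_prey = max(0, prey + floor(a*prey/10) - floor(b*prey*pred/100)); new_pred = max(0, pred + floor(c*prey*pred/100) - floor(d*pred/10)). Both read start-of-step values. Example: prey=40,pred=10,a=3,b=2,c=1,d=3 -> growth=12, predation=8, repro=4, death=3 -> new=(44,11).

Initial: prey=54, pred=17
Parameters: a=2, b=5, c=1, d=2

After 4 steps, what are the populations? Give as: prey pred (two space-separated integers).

Step 1: prey: 54+10-45=19; pred: 17+9-3=23
Step 2: prey: 19+3-21=1; pred: 23+4-4=23
Step 3: prey: 1+0-1=0; pred: 23+0-4=19
Step 4: prey: 0+0-0=0; pred: 19+0-3=16

Answer: 0 16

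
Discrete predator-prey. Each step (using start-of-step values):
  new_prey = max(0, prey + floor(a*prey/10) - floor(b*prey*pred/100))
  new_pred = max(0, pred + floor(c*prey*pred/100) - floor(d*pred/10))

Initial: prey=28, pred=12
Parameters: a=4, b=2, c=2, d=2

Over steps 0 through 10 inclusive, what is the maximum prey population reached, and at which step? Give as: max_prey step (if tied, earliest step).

Step 1: prey: 28+11-6=33; pred: 12+6-2=16
Step 2: prey: 33+13-10=36; pred: 16+10-3=23
Step 3: prey: 36+14-16=34; pred: 23+16-4=35
Step 4: prey: 34+13-23=24; pred: 35+23-7=51
Step 5: prey: 24+9-24=9; pred: 51+24-10=65
Step 6: prey: 9+3-11=1; pred: 65+11-13=63
Step 7: prey: 1+0-1=0; pred: 63+1-12=52
Step 8: prey: 0+0-0=0; pred: 52+0-10=42
Step 9: prey: 0+0-0=0; pred: 42+0-8=34
Step 10: prey: 0+0-0=0; pred: 34+0-6=28
Max prey = 36 at step 2

Answer: 36 2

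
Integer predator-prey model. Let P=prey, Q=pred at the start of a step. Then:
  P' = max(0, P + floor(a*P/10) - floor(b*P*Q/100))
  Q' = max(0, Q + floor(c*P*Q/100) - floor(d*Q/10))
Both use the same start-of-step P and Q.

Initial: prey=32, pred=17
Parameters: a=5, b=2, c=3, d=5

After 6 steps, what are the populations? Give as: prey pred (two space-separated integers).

Step 1: prey: 32+16-10=38; pred: 17+16-8=25
Step 2: prey: 38+19-19=38; pred: 25+28-12=41
Step 3: prey: 38+19-31=26; pred: 41+46-20=67
Step 4: prey: 26+13-34=5; pred: 67+52-33=86
Step 5: prey: 5+2-8=0; pred: 86+12-43=55
Step 6: prey: 0+0-0=0; pred: 55+0-27=28

Answer: 0 28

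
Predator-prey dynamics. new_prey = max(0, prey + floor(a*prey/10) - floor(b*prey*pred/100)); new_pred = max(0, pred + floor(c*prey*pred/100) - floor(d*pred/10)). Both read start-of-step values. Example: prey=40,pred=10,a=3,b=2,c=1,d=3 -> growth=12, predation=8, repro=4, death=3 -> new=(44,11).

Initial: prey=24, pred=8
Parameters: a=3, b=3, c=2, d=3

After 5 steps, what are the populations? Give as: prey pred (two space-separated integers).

Answer: 18 19

Derivation:
Step 1: prey: 24+7-5=26; pred: 8+3-2=9
Step 2: prey: 26+7-7=26; pred: 9+4-2=11
Step 3: prey: 26+7-8=25; pred: 11+5-3=13
Step 4: prey: 25+7-9=23; pred: 13+6-3=16
Step 5: prey: 23+6-11=18; pred: 16+7-4=19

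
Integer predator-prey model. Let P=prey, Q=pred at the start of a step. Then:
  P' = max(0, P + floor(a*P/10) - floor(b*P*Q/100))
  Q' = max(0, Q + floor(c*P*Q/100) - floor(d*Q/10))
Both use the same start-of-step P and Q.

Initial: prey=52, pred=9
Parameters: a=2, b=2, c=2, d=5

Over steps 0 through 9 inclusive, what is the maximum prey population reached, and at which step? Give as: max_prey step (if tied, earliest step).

Step 1: prey: 52+10-9=53; pred: 9+9-4=14
Step 2: prey: 53+10-14=49; pred: 14+14-7=21
Step 3: prey: 49+9-20=38; pred: 21+20-10=31
Step 4: prey: 38+7-23=22; pred: 31+23-15=39
Step 5: prey: 22+4-17=9; pred: 39+17-19=37
Step 6: prey: 9+1-6=4; pred: 37+6-18=25
Step 7: prey: 4+0-2=2; pred: 25+2-12=15
Step 8: prey: 2+0-0=2; pred: 15+0-7=8
Step 9: prey: 2+0-0=2; pred: 8+0-4=4
Max prey = 53 at step 1

Answer: 53 1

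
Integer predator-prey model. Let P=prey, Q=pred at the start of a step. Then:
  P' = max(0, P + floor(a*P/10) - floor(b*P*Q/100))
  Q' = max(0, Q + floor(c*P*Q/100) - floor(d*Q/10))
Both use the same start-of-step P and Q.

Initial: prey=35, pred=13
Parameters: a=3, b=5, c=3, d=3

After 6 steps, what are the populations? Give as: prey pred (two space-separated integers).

Answer: 0 10

Derivation:
Step 1: prey: 35+10-22=23; pred: 13+13-3=23
Step 2: prey: 23+6-26=3; pred: 23+15-6=32
Step 3: prey: 3+0-4=0; pred: 32+2-9=25
Step 4: prey: 0+0-0=0; pred: 25+0-7=18
Step 5: prey: 0+0-0=0; pred: 18+0-5=13
Step 6: prey: 0+0-0=0; pred: 13+0-3=10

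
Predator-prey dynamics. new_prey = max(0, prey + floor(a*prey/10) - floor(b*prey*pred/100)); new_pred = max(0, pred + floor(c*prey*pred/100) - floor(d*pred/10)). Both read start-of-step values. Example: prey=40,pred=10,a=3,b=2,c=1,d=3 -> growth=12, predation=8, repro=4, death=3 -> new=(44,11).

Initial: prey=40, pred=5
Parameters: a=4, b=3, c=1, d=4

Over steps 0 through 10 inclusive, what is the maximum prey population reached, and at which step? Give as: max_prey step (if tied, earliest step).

Answer: 116 6

Derivation:
Step 1: prey: 40+16-6=50; pred: 5+2-2=5
Step 2: prey: 50+20-7=63; pred: 5+2-2=5
Step 3: prey: 63+25-9=79; pred: 5+3-2=6
Step 4: prey: 79+31-14=96; pred: 6+4-2=8
Step 5: prey: 96+38-23=111; pred: 8+7-3=12
Step 6: prey: 111+44-39=116; pred: 12+13-4=21
Step 7: prey: 116+46-73=89; pred: 21+24-8=37
Step 8: prey: 89+35-98=26; pred: 37+32-14=55
Step 9: prey: 26+10-42=0; pred: 55+14-22=47
Step 10: prey: 0+0-0=0; pred: 47+0-18=29
Max prey = 116 at step 6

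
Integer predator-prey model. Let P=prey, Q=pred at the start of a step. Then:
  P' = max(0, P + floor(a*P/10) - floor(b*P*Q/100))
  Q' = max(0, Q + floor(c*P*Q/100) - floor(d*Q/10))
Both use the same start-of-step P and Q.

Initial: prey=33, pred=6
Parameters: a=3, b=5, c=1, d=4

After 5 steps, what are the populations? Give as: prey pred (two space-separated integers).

Answer: 46 4

Derivation:
Step 1: prey: 33+9-9=33; pred: 6+1-2=5
Step 2: prey: 33+9-8=34; pred: 5+1-2=4
Step 3: prey: 34+10-6=38; pred: 4+1-1=4
Step 4: prey: 38+11-7=42; pred: 4+1-1=4
Step 5: prey: 42+12-8=46; pred: 4+1-1=4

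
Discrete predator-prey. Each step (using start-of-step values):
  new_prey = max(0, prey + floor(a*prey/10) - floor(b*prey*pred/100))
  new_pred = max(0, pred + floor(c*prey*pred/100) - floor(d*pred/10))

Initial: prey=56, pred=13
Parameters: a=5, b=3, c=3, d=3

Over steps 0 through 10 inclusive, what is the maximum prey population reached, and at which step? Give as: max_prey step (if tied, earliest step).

Step 1: prey: 56+28-21=63; pred: 13+21-3=31
Step 2: prey: 63+31-58=36; pred: 31+58-9=80
Step 3: prey: 36+18-86=0; pred: 80+86-24=142
Step 4: prey: 0+0-0=0; pred: 142+0-42=100
Step 5: prey: 0+0-0=0; pred: 100+0-30=70
Step 6: prey: 0+0-0=0; pred: 70+0-21=49
Step 7: prey: 0+0-0=0; pred: 49+0-14=35
Step 8: prey: 0+0-0=0; pred: 35+0-10=25
Step 9: prey: 0+0-0=0; pred: 25+0-7=18
Step 10: prey: 0+0-0=0; pred: 18+0-5=13
Max prey = 63 at step 1

Answer: 63 1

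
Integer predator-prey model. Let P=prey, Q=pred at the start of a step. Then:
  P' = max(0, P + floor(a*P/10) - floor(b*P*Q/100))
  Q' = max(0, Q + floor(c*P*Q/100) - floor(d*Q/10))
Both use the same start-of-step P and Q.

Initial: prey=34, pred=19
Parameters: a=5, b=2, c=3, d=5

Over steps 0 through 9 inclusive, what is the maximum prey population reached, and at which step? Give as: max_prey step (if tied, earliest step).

Step 1: prey: 34+17-12=39; pred: 19+19-9=29
Step 2: prey: 39+19-22=36; pred: 29+33-14=48
Step 3: prey: 36+18-34=20; pred: 48+51-24=75
Step 4: prey: 20+10-30=0; pred: 75+45-37=83
Step 5: prey: 0+0-0=0; pred: 83+0-41=42
Step 6: prey: 0+0-0=0; pred: 42+0-21=21
Step 7: prey: 0+0-0=0; pred: 21+0-10=11
Step 8: prey: 0+0-0=0; pred: 11+0-5=6
Step 9: prey: 0+0-0=0; pred: 6+0-3=3
Max prey = 39 at step 1

Answer: 39 1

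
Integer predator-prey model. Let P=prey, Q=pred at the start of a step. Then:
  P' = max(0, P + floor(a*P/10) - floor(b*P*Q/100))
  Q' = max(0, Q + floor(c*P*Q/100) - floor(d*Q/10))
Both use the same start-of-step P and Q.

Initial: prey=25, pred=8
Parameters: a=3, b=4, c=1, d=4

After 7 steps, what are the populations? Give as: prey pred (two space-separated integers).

Answer: 41 4

Derivation:
Step 1: prey: 25+7-8=24; pred: 8+2-3=7
Step 2: prey: 24+7-6=25; pred: 7+1-2=6
Step 3: prey: 25+7-6=26; pred: 6+1-2=5
Step 4: prey: 26+7-5=28; pred: 5+1-2=4
Step 5: prey: 28+8-4=32; pred: 4+1-1=4
Step 6: prey: 32+9-5=36; pred: 4+1-1=4
Step 7: prey: 36+10-5=41; pred: 4+1-1=4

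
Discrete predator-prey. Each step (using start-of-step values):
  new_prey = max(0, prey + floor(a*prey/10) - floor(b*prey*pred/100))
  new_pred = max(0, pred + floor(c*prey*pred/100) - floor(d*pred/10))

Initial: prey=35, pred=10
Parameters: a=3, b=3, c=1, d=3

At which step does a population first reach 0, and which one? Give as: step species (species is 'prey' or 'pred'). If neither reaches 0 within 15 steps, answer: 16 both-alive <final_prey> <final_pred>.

Answer: 16 both-alive 35 10

Derivation:
Step 1: prey: 35+10-10=35; pred: 10+3-3=10
Steps 2-15: state stable at prey=35, pred=10 (no change)
No extinction within 15 steps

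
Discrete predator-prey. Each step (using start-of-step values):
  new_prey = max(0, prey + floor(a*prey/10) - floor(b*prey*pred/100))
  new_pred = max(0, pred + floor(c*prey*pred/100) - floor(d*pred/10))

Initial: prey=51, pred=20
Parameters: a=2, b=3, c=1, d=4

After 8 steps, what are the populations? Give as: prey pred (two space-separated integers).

Step 1: prey: 51+10-30=31; pred: 20+10-8=22
Step 2: prey: 31+6-20=17; pred: 22+6-8=20
Step 3: prey: 17+3-10=10; pred: 20+3-8=15
Step 4: prey: 10+2-4=8; pred: 15+1-6=10
Step 5: prey: 8+1-2=7; pred: 10+0-4=6
Step 6: prey: 7+1-1=7; pred: 6+0-2=4
Step 7: prey: 7+1-0=8; pred: 4+0-1=3
Step 8: prey: 8+1-0=9; pred: 3+0-1=2

Answer: 9 2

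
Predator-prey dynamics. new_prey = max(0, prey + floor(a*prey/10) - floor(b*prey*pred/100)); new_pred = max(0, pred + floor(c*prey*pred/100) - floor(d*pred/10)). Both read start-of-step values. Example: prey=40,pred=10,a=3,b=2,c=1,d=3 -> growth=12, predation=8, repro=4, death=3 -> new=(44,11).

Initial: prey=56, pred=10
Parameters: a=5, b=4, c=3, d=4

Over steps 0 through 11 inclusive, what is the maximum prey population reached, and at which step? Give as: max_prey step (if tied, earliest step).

Step 1: prey: 56+28-22=62; pred: 10+16-4=22
Step 2: prey: 62+31-54=39; pred: 22+40-8=54
Step 3: prey: 39+19-84=0; pred: 54+63-21=96
Step 4: prey: 0+0-0=0; pred: 96+0-38=58
Step 5: prey: 0+0-0=0; pred: 58+0-23=35
Step 6: prey: 0+0-0=0; pred: 35+0-14=21
Step 7: prey: 0+0-0=0; pred: 21+0-8=13
Step 8: prey: 0+0-0=0; pred: 13+0-5=8
Step 9: prey: 0+0-0=0; pred: 8+0-3=5
Step 10: prey: 0+0-0=0; pred: 5+0-2=3
Step 11: prey: 0+0-0=0; pred: 3+0-1=2
Max prey = 62 at step 1

Answer: 62 1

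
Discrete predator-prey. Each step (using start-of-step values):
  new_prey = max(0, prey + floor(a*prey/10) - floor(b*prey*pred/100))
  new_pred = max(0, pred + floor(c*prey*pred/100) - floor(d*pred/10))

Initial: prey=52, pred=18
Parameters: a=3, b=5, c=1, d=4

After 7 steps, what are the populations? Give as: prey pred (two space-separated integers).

Answer: 2 2

Derivation:
Step 1: prey: 52+15-46=21; pred: 18+9-7=20
Step 2: prey: 21+6-21=6; pred: 20+4-8=16
Step 3: prey: 6+1-4=3; pred: 16+0-6=10
Step 4: prey: 3+0-1=2; pred: 10+0-4=6
Step 5: prey: 2+0-0=2; pred: 6+0-2=4
Step 6: prey: 2+0-0=2; pred: 4+0-1=3
Step 7: prey: 2+0-0=2; pred: 3+0-1=2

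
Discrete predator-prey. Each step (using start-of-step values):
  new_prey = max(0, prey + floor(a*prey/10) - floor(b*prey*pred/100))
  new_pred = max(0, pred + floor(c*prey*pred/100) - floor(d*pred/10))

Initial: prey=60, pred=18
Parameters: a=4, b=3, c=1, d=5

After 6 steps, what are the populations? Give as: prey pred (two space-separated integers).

Step 1: prey: 60+24-32=52; pred: 18+10-9=19
Step 2: prey: 52+20-29=43; pred: 19+9-9=19
Step 3: prey: 43+17-24=36; pred: 19+8-9=18
Step 4: prey: 36+14-19=31; pred: 18+6-9=15
Step 5: prey: 31+12-13=30; pred: 15+4-7=12
Step 6: prey: 30+12-10=32; pred: 12+3-6=9

Answer: 32 9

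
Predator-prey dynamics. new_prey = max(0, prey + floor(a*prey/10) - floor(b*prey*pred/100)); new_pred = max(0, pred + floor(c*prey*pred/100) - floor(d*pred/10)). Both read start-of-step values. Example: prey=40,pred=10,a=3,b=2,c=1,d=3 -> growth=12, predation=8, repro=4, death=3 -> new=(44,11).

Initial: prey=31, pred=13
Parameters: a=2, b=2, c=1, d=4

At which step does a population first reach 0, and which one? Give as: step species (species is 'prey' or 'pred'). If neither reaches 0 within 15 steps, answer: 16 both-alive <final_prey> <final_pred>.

Step 1: prey: 31+6-8=29; pred: 13+4-5=12
Step 2: prey: 29+5-6=28; pred: 12+3-4=11
Step 3: prey: 28+5-6=27; pred: 11+3-4=10
Step 4: prey: 27+5-5=27; pred: 10+2-4=8
Step 5: prey: 27+5-4=28; pred: 8+2-3=7
Step 6: prey: 28+5-3=30; pred: 7+1-2=6
Step 7: prey: 30+6-3=33; pred: 6+1-2=5
Step 8: prey: 33+6-3=36; pred: 5+1-2=4
Step 9: prey: 36+7-2=41; pred: 4+1-1=4
Step 10: prey: 41+8-3=46; pred: 4+1-1=4
Step 11: prey: 46+9-3=52; pred: 4+1-1=4
Step 12: prey: 52+10-4=58; pred: 4+2-1=5
Step 13: prey: 58+11-5=64; pred: 5+2-2=5
Step 14: prey: 64+12-6=70; pred: 5+3-2=6
Step 15: prey: 70+14-8=76; pred: 6+4-2=8
No extinction within 15 steps

Answer: 16 both-alive 76 8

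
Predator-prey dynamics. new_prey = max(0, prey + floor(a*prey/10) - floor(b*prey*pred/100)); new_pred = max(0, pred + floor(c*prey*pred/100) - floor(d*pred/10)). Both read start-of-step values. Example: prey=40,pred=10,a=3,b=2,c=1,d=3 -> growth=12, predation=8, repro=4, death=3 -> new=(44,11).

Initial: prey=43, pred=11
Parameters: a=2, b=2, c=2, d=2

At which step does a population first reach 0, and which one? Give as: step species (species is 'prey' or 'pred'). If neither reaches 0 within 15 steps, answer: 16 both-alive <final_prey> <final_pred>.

Step 1: prey: 43+8-9=42; pred: 11+9-2=18
Step 2: prey: 42+8-15=35; pred: 18+15-3=30
Step 3: prey: 35+7-21=21; pred: 30+21-6=45
Step 4: prey: 21+4-18=7; pred: 45+18-9=54
Step 5: prey: 7+1-7=1; pred: 54+7-10=51
Step 6: prey: 1+0-1=0; pred: 51+1-10=42
First extinction: prey at step 6

Answer: 6 prey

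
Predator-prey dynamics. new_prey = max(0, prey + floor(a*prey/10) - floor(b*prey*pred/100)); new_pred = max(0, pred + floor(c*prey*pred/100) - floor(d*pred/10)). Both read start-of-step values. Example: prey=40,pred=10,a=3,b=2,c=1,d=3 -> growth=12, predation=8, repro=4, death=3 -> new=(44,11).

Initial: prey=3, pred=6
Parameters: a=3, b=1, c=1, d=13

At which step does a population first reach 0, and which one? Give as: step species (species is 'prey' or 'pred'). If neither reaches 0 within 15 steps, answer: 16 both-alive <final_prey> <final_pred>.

Step 1: prey: 3+0-0=3; pred: 6+0-7=0
First extinction: pred at step 1

Answer: 1 pred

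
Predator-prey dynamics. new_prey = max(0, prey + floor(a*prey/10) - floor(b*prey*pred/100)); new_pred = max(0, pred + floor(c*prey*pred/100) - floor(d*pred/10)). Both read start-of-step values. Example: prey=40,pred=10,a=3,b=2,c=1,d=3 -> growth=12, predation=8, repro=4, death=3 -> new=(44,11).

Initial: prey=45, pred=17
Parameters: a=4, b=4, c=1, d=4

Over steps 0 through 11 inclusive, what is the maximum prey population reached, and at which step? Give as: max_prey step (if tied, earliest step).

Answer: 48 11

Derivation:
Step 1: prey: 45+18-30=33; pred: 17+7-6=18
Step 2: prey: 33+13-23=23; pred: 18+5-7=16
Step 3: prey: 23+9-14=18; pred: 16+3-6=13
Step 4: prey: 18+7-9=16; pred: 13+2-5=10
Step 5: prey: 16+6-6=16; pred: 10+1-4=7
Step 6: prey: 16+6-4=18; pred: 7+1-2=6
Step 7: prey: 18+7-4=21; pred: 6+1-2=5
Step 8: prey: 21+8-4=25; pred: 5+1-2=4
Step 9: prey: 25+10-4=31; pred: 4+1-1=4
Step 10: prey: 31+12-4=39; pred: 4+1-1=4
Step 11: prey: 39+15-6=48; pred: 4+1-1=4
Max prey = 48 at step 11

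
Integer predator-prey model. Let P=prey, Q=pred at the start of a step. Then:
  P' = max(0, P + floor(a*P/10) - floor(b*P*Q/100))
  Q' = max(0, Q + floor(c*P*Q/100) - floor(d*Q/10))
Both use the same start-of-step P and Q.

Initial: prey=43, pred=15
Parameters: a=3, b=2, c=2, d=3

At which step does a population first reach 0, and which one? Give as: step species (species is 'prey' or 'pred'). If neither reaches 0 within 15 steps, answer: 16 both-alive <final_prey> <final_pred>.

Step 1: prey: 43+12-12=43; pred: 15+12-4=23
Step 2: prey: 43+12-19=36; pred: 23+19-6=36
Step 3: prey: 36+10-25=21; pred: 36+25-10=51
Step 4: prey: 21+6-21=6; pred: 51+21-15=57
Step 5: prey: 6+1-6=1; pred: 57+6-17=46
Step 6: prey: 1+0-0=1; pred: 46+0-13=33
Step 7: prey: 1+0-0=1; pred: 33+0-9=24
Step 8: prey: 1+0-0=1; pred: 24+0-7=17
Step 9: prey: 1+0-0=1; pred: 17+0-5=12
Step 10: prey: 1+0-0=1; pred: 12+0-3=9
Step 11: prey: 1+0-0=1; pred: 9+0-2=7
Step 12: prey: 1+0-0=1; pred: 7+0-2=5
Step 13: prey: 1+0-0=1; pred: 5+0-1=4
Step 14: prey: 1+0-0=1; pred: 4+0-1=3
Step 15: prey: 1+0-0=1; pred: 3+0-0=3
No extinction within 15 steps

Answer: 16 both-alive 1 3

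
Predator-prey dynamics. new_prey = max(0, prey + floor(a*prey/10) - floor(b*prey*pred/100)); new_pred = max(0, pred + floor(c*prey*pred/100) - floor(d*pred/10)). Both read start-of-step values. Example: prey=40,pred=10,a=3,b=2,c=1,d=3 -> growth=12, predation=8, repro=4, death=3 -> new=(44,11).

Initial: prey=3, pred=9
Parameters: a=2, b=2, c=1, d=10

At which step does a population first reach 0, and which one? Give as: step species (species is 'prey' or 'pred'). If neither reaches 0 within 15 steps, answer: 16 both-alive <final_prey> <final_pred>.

Answer: 1 pred

Derivation:
Step 1: prey: 3+0-0=3; pred: 9+0-9=0
First extinction: pred at step 1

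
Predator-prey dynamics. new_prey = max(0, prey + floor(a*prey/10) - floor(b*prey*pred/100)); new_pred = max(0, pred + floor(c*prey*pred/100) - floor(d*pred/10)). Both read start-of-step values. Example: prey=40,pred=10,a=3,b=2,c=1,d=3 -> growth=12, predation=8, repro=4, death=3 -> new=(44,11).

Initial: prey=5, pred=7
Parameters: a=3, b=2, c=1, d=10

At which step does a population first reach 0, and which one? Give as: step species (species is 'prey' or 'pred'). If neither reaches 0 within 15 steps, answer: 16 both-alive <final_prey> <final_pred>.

Step 1: prey: 5+1-0=6; pred: 7+0-7=0
First extinction: pred at step 1

Answer: 1 pred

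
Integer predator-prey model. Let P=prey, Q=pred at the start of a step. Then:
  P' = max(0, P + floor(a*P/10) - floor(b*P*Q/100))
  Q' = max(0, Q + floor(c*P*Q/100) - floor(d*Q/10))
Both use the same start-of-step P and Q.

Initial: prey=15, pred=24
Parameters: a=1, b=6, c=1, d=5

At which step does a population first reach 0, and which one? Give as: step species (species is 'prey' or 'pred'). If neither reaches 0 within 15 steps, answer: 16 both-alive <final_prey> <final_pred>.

Step 1: prey: 15+1-21=0; pred: 24+3-12=15
First extinction: prey at step 1

Answer: 1 prey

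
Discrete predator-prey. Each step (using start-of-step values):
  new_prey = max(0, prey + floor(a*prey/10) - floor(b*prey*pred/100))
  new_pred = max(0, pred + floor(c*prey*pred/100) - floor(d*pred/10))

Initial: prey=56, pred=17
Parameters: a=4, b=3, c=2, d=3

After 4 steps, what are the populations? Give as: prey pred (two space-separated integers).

Answer: 0 45

Derivation:
Step 1: prey: 56+22-28=50; pred: 17+19-5=31
Step 2: prey: 50+20-46=24; pred: 31+31-9=53
Step 3: prey: 24+9-38=0; pred: 53+25-15=63
Step 4: prey: 0+0-0=0; pred: 63+0-18=45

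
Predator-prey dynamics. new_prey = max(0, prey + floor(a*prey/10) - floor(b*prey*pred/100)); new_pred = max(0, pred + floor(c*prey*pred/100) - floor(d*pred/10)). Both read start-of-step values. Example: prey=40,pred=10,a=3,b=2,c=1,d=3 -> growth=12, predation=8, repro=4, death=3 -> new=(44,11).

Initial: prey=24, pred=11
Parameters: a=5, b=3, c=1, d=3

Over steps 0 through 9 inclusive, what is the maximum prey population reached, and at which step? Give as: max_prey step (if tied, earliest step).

Answer: 68 6

Derivation:
Step 1: prey: 24+12-7=29; pred: 11+2-3=10
Step 2: prey: 29+14-8=35; pred: 10+2-3=9
Step 3: prey: 35+17-9=43; pred: 9+3-2=10
Step 4: prey: 43+21-12=52; pred: 10+4-3=11
Step 5: prey: 52+26-17=61; pred: 11+5-3=13
Step 6: prey: 61+30-23=68; pred: 13+7-3=17
Step 7: prey: 68+34-34=68; pred: 17+11-5=23
Step 8: prey: 68+34-46=56; pred: 23+15-6=32
Step 9: prey: 56+28-53=31; pred: 32+17-9=40
Max prey = 68 at step 6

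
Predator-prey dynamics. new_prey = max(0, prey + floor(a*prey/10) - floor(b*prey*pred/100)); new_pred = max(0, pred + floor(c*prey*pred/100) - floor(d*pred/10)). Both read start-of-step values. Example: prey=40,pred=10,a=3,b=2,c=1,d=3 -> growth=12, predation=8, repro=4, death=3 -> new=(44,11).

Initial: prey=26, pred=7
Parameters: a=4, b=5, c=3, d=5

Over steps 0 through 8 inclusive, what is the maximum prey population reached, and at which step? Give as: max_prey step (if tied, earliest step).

Answer: 27 1

Derivation:
Step 1: prey: 26+10-9=27; pred: 7+5-3=9
Step 2: prey: 27+10-12=25; pred: 9+7-4=12
Step 3: prey: 25+10-15=20; pred: 12+9-6=15
Step 4: prey: 20+8-15=13; pred: 15+9-7=17
Step 5: prey: 13+5-11=7; pred: 17+6-8=15
Step 6: prey: 7+2-5=4; pred: 15+3-7=11
Step 7: prey: 4+1-2=3; pred: 11+1-5=7
Step 8: prey: 3+1-1=3; pred: 7+0-3=4
Max prey = 27 at step 1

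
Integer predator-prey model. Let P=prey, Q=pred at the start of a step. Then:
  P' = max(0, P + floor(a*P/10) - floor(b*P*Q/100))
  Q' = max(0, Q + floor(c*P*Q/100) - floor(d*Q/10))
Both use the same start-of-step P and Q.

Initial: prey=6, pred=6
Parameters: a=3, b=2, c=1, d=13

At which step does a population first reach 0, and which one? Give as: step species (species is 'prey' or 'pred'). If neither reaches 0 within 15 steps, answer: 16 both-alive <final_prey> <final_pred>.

Step 1: prey: 6+1-0=7; pred: 6+0-7=0
First extinction: pred at step 1

Answer: 1 pred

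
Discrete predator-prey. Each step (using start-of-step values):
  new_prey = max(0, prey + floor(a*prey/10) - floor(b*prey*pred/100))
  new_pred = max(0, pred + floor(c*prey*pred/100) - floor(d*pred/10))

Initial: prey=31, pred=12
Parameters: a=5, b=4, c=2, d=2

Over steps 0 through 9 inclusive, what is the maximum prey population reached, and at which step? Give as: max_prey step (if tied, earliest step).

Step 1: prey: 31+15-14=32; pred: 12+7-2=17
Step 2: prey: 32+16-21=27; pred: 17+10-3=24
Step 3: prey: 27+13-25=15; pred: 24+12-4=32
Step 4: prey: 15+7-19=3; pred: 32+9-6=35
Step 5: prey: 3+1-4=0; pred: 35+2-7=30
Step 6: prey: 0+0-0=0; pred: 30+0-6=24
Step 7: prey: 0+0-0=0; pred: 24+0-4=20
Step 8: prey: 0+0-0=0; pred: 20+0-4=16
Step 9: prey: 0+0-0=0; pred: 16+0-3=13
Max prey = 32 at step 1

Answer: 32 1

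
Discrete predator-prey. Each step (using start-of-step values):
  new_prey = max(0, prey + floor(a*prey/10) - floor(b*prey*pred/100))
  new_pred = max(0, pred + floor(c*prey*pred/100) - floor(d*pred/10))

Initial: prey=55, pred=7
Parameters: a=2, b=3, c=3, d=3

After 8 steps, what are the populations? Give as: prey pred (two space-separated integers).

Step 1: prey: 55+11-11=55; pred: 7+11-2=16
Step 2: prey: 55+11-26=40; pred: 16+26-4=38
Step 3: prey: 40+8-45=3; pred: 38+45-11=72
Step 4: prey: 3+0-6=0; pred: 72+6-21=57
Step 5: prey: 0+0-0=0; pred: 57+0-17=40
Step 6: prey: 0+0-0=0; pred: 40+0-12=28
Step 7: prey: 0+0-0=0; pred: 28+0-8=20
Step 8: prey: 0+0-0=0; pred: 20+0-6=14

Answer: 0 14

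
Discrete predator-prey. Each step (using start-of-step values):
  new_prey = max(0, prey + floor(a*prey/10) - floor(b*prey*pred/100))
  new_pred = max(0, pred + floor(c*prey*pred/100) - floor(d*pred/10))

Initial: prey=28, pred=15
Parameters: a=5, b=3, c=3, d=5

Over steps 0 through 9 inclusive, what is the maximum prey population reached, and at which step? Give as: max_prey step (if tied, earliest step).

Step 1: prey: 28+14-12=30; pred: 15+12-7=20
Step 2: prey: 30+15-18=27; pred: 20+18-10=28
Step 3: prey: 27+13-22=18; pred: 28+22-14=36
Step 4: prey: 18+9-19=8; pred: 36+19-18=37
Step 5: prey: 8+4-8=4; pred: 37+8-18=27
Step 6: prey: 4+2-3=3; pred: 27+3-13=17
Step 7: prey: 3+1-1=3; pred: 17+1-8=10
Step 8: prey: 3+1-0=4; pred: 10+0-5=5
Step 9: prey: 4+2-0=6; pred: 5+0-2=3
Max prey = 30 at step 1

Answer: 30 1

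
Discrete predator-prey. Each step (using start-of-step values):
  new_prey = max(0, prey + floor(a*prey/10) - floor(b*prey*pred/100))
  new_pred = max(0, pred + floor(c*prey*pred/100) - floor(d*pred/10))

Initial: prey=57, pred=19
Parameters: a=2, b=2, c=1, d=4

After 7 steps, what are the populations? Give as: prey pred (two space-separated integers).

Answer: 15 8

Derivation:
Step 1: prey: 57+11-21=47; pred: 19+10-7=22
Step 2: prey: 47+9-20=36; pred: 22+10-8=24
Step 3: prey: 36+7-17=26; pred: 24+8-9=23
Step 4: prey: 26+5-11=20; pred: 23+5-9=19
Step 5: prey: 20+4-7=17; pred: 19+3-7=15
Step 6: prey: 17+3-5=15; pred: 15+2-6=11
Step 7: prey: 15+3-3=15; pred: 11+1-4=8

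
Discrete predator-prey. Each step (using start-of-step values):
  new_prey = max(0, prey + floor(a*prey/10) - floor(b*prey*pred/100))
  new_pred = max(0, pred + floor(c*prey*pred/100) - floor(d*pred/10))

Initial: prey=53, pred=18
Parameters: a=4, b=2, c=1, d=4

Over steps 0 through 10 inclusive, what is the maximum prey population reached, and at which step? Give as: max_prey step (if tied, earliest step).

Step 1: prey: 53+21-19=55; pred: 18+9-7=20
Step 2: prey: 55+22-22=55; pred: 20+11-8=23
Step 3: prey: 55+22-25=52; pred: 23+12-9=26
Step 4: prey: 52+20-27=45; pred: 26+13-10=29
Step 5: prey: 45+18-26=37; pred: 29+13-11=31
Step 6: prey: 37+14-22=29; pred: 31+11-12=30
Step 7: prey: 29+11-17=23; pred: 30+8-12=26
Step 8: prey: 23+9-11=21; pred: 26+5-10=21
Step 9: prey: 21+8-8=21; pred: 21+4-8=17
Step 10: prey: 21+8-7=22; pred: 17+3-6=14
Max prey = 55 at step 1

Answer: 55 1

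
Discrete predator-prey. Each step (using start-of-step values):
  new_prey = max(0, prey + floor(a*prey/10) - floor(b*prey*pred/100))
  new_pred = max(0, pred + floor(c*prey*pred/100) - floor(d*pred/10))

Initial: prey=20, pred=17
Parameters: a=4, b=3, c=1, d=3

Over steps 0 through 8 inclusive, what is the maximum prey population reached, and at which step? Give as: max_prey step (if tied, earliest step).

Answer: 28 8

Derivation:
Step 1: prey: 20+8-10=18; pred: 17+3-5=15
Step 2: prey: 18+7-8=17; pred: 15+2-4=13
Step 3: prey: 17+6-6=17; pred: 13+2-3=12
Step 4: prey: 17+6-6=17; pred: 12+2-3=11
Step 5: prey: 17+6-5=18; pred: 11+1-3=9
Step 6: prey: 18+7-4=21; pred: 9+1-2=8
Step 7: prey: 21+8-5=24; pred: 8+1-2=7
Step 8: prey: 24+9-5=28; pred: 7+1-2=6
Max prey = 28 at step 8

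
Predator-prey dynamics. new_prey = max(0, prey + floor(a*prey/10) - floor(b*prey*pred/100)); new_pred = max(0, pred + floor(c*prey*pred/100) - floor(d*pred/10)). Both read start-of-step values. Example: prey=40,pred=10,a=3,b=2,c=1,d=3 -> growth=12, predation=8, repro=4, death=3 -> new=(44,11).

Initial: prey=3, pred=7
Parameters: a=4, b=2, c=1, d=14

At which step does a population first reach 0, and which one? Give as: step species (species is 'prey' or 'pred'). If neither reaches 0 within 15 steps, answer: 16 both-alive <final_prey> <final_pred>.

Answer: 1 pred

Derivation:
Step 1: prey: 3+1-0=4; pred: 7+0-9=0
First extinction: pred at step 1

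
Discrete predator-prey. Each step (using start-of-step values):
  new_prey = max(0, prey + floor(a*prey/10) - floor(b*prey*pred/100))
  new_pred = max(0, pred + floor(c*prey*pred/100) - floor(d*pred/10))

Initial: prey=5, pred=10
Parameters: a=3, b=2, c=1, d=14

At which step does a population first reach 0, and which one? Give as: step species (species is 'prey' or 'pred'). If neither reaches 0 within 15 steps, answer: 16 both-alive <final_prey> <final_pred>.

Step 1: prey: 5+1-1=5; pred: 10+0-14=0
First extinction: pred at step 1

Answer: 1 pred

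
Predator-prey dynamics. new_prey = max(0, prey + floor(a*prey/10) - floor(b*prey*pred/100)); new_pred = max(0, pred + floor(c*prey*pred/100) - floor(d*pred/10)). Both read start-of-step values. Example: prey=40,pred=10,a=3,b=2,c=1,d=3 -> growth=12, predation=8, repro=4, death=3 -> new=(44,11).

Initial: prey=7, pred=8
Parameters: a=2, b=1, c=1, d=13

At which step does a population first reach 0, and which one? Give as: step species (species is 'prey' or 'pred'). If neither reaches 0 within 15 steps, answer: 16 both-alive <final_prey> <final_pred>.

Step 1: prey: 7+1-0=8; pred: 8+0-10=0
First extinction: pred at step 1

Answer: 1 pred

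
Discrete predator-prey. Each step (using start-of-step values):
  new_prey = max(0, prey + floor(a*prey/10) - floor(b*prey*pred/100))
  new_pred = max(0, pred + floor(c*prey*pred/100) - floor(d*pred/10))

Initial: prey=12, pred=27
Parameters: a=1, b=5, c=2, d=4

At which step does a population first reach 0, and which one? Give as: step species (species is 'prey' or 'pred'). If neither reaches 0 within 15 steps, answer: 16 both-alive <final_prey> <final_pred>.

Step 1: prey: 12+1-16=0; pred: 27+6-10=23
First extinction: prey at step 1

Answer: 1 prey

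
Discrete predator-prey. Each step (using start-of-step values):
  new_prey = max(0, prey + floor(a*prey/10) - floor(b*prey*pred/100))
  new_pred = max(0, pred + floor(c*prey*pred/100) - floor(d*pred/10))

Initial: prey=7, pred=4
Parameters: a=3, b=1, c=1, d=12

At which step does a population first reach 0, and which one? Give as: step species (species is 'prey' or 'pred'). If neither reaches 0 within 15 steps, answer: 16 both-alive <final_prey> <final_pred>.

Step 1: prey: 7+2-0=9; pred: 4+0-4=0
First extinction: pred at step 1

Answer: 1 pred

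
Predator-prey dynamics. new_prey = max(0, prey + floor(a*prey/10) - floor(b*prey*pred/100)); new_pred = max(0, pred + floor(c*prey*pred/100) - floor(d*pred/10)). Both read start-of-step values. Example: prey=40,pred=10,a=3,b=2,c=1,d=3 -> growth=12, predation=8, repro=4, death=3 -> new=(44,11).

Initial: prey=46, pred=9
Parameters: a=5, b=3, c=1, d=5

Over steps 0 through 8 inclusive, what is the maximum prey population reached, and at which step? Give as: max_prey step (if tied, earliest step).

Step 1: prey: 46+23-12=57; pred: 9+4-4=9
Step 2: prey: 57+28-15=70; pred: 9+5-4=10
Step 3: prey: 70+35-21=84; pred: 10+7-5=12
Step 4: prey: 84+42-30=96; pred: 12+10-6=16
Step 5: prey: 96+48-46=98; pred: 16+15-8=23
Step 6: prey: 98+49-67=80; pred: 23+22-11=34
Step 7: prey: 80+40-81=39; pred: 34+27-17=44
Step 8: prey: 39+19-51=7; pred: 44+17-22=39
Max prey = 98 at step 5

Answer: 98 5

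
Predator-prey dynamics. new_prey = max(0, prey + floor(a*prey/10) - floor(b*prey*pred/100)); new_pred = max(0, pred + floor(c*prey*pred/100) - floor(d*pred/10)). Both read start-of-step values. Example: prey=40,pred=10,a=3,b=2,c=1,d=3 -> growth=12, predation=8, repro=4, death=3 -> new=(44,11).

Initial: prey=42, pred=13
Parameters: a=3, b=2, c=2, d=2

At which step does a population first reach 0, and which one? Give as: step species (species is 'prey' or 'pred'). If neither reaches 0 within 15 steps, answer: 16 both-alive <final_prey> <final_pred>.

Step 1: prey: 42+12-10=44; pred: 13+10-2=21
Step 2: prey: 44+13-18=39; pred: 21+18-4=35
Step 3: prey: 39+11-27=23; pred: 35+27-7=55
Step 4: prey: 23+6-25=4; pred: 55+25-11=69
Step 5: prey: 4+1-5=0; pred: 69+5-13=61
First extinction: prey at step 5

Answer: 5 prey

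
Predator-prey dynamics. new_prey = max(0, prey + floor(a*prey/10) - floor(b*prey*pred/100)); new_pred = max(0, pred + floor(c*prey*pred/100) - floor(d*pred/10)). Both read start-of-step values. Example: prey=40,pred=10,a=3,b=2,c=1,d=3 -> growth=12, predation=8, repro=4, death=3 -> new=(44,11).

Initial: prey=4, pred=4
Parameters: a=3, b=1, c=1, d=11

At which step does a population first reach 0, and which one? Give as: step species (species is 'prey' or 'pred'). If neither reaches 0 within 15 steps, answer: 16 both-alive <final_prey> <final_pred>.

Answer: 1 pred

Derivation:
Step 1: prey: 4+1-0=5; pred: 4+0-4=0
First extinction: pred at step 1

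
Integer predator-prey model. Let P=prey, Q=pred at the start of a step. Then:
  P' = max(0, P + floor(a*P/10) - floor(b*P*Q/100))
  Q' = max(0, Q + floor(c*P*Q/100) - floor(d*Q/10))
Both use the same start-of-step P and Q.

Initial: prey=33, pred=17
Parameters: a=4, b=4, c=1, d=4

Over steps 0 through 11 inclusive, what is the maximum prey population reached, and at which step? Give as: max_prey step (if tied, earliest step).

Answer: 60 11

Derivation:
Step 1: prey: 33+13-22=24; pred: 17+5-6=16
Step 2: prey: 24+9-15=18; pred: 16+3-6=13
Step 3: prey: 18+7-9=16; pred: 13+2-5=10
Step 4: prey: 16+6-6=16; pred: 10+1-4=7
Step 5: prey: 16+6-4=18; pred: 7+1-2=6
Step 6: prey: 18+7-4=21; pred: 6+1-2=5
Step 7: prey: 21+8-4=25; pred: 5+1-2=4
Step 8: prey: 25+10-4=31; pred: 4+1-1=4
Step 9: prey: 31+12-4=39; pred: 4+1-1=4
Step 10: prey: 39+15-6=48; pred: 4+1-1=4
Step 11: prey: 48+19-7=60; pred: 4+1-1=4
Max prey = 60 at step 11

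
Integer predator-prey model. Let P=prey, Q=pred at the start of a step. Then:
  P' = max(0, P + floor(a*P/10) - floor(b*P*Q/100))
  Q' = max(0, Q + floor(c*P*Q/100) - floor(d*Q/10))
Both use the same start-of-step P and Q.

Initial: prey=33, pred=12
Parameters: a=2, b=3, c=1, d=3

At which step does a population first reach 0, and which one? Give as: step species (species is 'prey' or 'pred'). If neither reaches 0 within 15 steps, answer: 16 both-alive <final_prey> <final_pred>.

Answer: 16 both-alive 31 3

Derivation:
Step 1: prey: 33+6-11=28; pred: 12+3-3=12
Step 2: prey: 28+5-10=23; pred: 12+3-3=12
Step 3: prey: 23+4-8=19; pred: 12+2-3=11
Step 4: prey: 19+3-6=16; pred: 11+2-3=10
Step 5: prey: 16+3-4=15; pred: 10+1-3=8
Step 6: prey: 15+3-3=15; pred: 8+1-2=7
Step 7: prey: 15+3-3=15; pred: 7+1-2=6
Step 8: prey: 15+3-2=16; pred: 6+0-1=5
Step 9: prey: 16+3-2=17; pred: 5+0-1=4
Step 10: prey: 17+3-2=18; pred: 4+0-1=3
Step 11: prey: 18+3-1=20; pred: 3+0-0=3
Step 12: prey: 20+4-1=23; pred: 3+0-0=3
Step 13: prey: 23+4-2=25; pred: 3+0-0=3
Step 14: prey: 25+5-2=28; pred: 3+0-0=3
Step 15: prey: 28+5-2=31; pred: 3+0-0=3
No extinction within 15 steps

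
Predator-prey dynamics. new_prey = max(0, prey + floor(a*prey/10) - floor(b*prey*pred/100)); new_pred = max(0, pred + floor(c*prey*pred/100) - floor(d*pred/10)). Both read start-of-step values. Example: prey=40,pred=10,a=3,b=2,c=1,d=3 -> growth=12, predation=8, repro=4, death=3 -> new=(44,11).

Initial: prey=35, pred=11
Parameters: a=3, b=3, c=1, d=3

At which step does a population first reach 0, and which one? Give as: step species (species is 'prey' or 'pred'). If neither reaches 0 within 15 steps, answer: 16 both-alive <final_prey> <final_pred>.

Step 1: prey: 35+10-11=34; pred: 11+3-3=11
Step 2: prey: 34+10-11=33; pred: 11+3-3=11
Step 3: prey: 33+9-10=32; pred: 11+3-3=11
Step 4: prey: 32+9-10=31; pred: 11+3-3=11
Step 5: prey: 31+9-10=30; pred: 11+3-3=11
Step 6: prey: 30+9-9=30; pred: 11+3-3=11
Steps 7-15: state stable at prey=30, pred=11 (no change)
No extinction within 15 steps

Answer: 16 both-alive 30 11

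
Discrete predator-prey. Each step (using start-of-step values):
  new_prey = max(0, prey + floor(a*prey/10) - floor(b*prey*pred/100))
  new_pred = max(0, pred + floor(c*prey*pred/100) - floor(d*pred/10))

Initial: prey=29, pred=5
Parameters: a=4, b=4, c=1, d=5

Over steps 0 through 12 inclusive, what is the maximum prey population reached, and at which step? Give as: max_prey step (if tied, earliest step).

Answer: 148 8

Derivation:
Step 1: prey: 29+11-5=35; pred: 5+1-2=4
Step 2: prey: 35+14-5=44; pred: 4+1-2=3
Step 3: prey: 44+17-5=56; pred: 3+1-1=3
Step 4: prey: 56+22-6=72; pred: 3+1-1=3
Step 5: prey: 72+28-8=92; pred: 3+2-1=4
Step 6: prey: 92+36-14=114; pred: 4+3-2=5
Step 7: prey: 114+45-22=137; pred: 5+5-2=8
Step 8: prey: 137+54-43=148; pred: 8+10-4=14
Step 9: prey: 148+59-82=125; pred: 14+20-7=27
Step 10: prey: 125+50-135=40; pred: 27+33-13=47
Step 11: prey: 40+16-75=0; pred: 47+18-23=42
Step 12: prey: 0+0-0=0; pred: 42+0-21=21
Max prey = 148 at step 8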